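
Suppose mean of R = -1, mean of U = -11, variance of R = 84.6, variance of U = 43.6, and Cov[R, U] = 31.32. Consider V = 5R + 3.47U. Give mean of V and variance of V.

mean of V = 5·mean of R + 3.47·mean of U = 5·(-1) + 3.47·(-11) = -43.17.
variance of V = a²·variance of R + b²·variance of U + 2ab·Cov[R, U] with a = 5, b = 3.47.
= 5²·84.6 + 3.47²·43.6 + 2·5·3.47·31.32
= 2115 + 524.98324 + 1086.804 = 3726.78724.

mean of V = -43.17, variance of V = 3726.78724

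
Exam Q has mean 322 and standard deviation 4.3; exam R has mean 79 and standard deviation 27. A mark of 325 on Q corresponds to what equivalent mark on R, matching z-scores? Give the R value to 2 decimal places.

R = 97.84

z = (325 − 322)/4.3 ≈ 0.6977.
R = 79 + z·27 = 79 + (325 − 322)·27/4.3 ≈ 97.84.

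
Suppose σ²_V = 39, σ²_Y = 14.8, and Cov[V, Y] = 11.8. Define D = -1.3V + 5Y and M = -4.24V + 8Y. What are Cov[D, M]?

Cov[D, M] = 434.088

By bilinearity, Cov[D, M] = ac·σ²_V + bd·σ²_Y + (ad+bc)·Cov[V, Y], with a=-1.3, b=5, c=-4.24, d=8.
ac·σ²_V = (-1.3)·(-4.24)·39 = 214.968
bd·σ²_Y = 5·8·14.8 = 592
(ad+bc)·Cov[V, Y] = (-31.6)·11.8 = -372.88
Cov[D, M] = 214.968 + 592 + (-372.88) = 434.088.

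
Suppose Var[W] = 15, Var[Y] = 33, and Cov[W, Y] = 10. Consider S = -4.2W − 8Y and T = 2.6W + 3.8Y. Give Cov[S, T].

Cov[S, T] = -1534.6

By bilinearity, Cov[S, T] = ac·Var[W] + bd·Var[Y] + (ad+bc)·Cov[W, Y], with a=-4.2, b=-8, c=2.6, d=3.8.
ac·Var[W] = (-4.2)·2.6·15 = -163.8
bd·Var[Y] = (-8)·3.8·33 = -1003.2
(ad+bc)·Cov[W, Y] = (-36.76)·10 = -367.6
Cov[S, T] = -163.8 + (-1003.2) + (-367.6) = -1534.6.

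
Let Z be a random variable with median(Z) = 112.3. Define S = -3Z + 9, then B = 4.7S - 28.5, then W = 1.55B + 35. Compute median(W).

median(S) = (-3)·112.3 + 9 = -327.9.
median(B) = 4.7·(-327.9) + (-28.5) = -1569.63.
median(W) = 1.55·(-1569.63) + 35 = -2397.9265.

median(W) = -2397.9265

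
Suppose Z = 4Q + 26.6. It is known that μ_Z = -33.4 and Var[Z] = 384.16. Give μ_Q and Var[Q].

μ_Q = -15, Var[Q] = 24.01

From Z = 4Q + 26.6: μ_Z = a·μ_Q + b, so μ_Q = (μ_Z − b)/a = (-33.4 − 26.6)/4 = -15.
Var[Z] = a²·Var[Q], so Var[Q] = 384.16/4² = 24.01.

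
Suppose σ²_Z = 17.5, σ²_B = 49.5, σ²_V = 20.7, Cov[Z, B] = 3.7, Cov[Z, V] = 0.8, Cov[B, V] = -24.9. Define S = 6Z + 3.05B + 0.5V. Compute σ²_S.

σ²_S = a²·σ²_Z + b²·σ²_B + c²·σ²_V + 2ab·Cov[Z, B] + 2ac·Cov[Z, V] + 2bc·Cov[B, V], with a = 6, b = 3.05, c = 0.5.
= 630 + 460.47375 + 5.175 + 135.42 + 4.8 + (-75.945)
= 1159.92375.

σ²_S = 1159.92375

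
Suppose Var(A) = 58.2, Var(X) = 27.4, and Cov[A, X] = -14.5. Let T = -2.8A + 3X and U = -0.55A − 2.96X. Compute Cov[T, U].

By bilinearity, Cov[T, U] = ac·Var(A) + bd·Var(X) + (ad+bc)·Cov[A, X], with a=-2.8, b=3, c=-0.55, d=-2.96.
ac·Var(A) = (-2.8)·(-0.55)·58.2 = 89.628
bd·Var(X) = 3·(-2.96)·27.4 = -243.312
(ad+bc)·Cov[A, X] = (6.638)·(-14.5) = -96.251
Cov[T, U] = 89.628 + (-243.312) + (-96.251) = -249.935.

Cov[T, U] = -249.935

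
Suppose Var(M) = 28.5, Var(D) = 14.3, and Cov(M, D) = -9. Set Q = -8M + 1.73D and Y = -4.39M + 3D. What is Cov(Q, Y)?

Cov(Q, Y) = 1359.4893

By bilinearity, Cov(Q, Y) = ac·Var(M) + bd·Var(D) + (ad+bc)·Cov(M, D), with a=-8, b=1.73, c=-4.39, d=3.
ac·Var(M) = (-8)·(-4.39)·28.5 = 1000.92
bd·Var(D) = 1.73·3·14.3 = 74.217
(ad+bc)·Cov(M, D) = (-31.5947)·(-9) = 284.3523
Cov(Q, Y) = 1000.92 + 74.217 + 284.3523 = 1359.4893.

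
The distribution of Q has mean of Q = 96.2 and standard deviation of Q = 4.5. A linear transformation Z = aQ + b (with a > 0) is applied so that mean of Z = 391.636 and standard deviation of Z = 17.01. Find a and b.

a = 3.78, b = 28

standard deviation of Z = a·standard deviation of Q (a > 0), so a = 17.01/4.5 = 3.78.
mean of Z = a·mean of Q + b, so b = 391.636 − 3.78·96.2 = 28.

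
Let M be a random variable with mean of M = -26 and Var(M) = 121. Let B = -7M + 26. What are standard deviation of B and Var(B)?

B = -7M + 26 is linear with a = -7, b = 26.
standard deviation of M = √121 = 11.
standard deviation of B = |a|·standard deviation of M = |-7|·11 = 77.
Var(B) = a²·Var(M) = (-7)²·121 = 5929 (the additive constant 26 does not affect variance).

standard deviation of B = 77, Var(B) = 5929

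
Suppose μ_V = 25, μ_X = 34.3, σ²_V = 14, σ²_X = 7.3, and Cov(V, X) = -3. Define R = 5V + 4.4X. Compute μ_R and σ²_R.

μ_R = 275.92, σ²_R = 359.328

μ_R = 5·μ_V + 4.4·μ_X = 5·25 + 4.4·34.3 = 275.92.
σ²_R = a²·σ²_V + b²·σ²_X + 2ab·Cov(V, X) with a = 5, b = 4.4.
= 5²·14 + 4.4²·7.3 + 2·5·4.4·(-3)
= 350 + 141.328 + (-132) = 359.328.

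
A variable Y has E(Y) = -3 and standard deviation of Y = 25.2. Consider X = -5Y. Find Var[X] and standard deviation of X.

Var[X] = 15876, standard deviation of X = 126

X = -5Y is linear with a = -5, b = 0.
Var[Y] = 25.2² = 635.04.
Var[X] = a²·Var[Y] = (-5)²·635.04 = 15876.
standard deviation of X = |a|·standard deviation of Y = |-5|·25.2 = 126.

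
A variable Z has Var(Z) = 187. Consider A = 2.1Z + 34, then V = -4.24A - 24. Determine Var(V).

Var(V) = 14825.587392

Var(A) = 2.1²·187 = 824.67.
Var(V) = (-4.24)²·824.67 = 14825.587392.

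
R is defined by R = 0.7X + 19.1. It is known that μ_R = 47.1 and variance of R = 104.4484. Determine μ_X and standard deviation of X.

μ_X = 40, standard deviation of X = 14.6

From R = 0.7X + 19.1: μ_R = a·μ_X + b, so μ_X = (μ_R − b)/a = (47.1 − 19.1)/0.7 = 40.
standard deviation of R = √104.4484 = 10.22.
standard deviation of R = |a|·standard deviation of X, so standard deviation of X = 10.22/|0.7| = 14.6.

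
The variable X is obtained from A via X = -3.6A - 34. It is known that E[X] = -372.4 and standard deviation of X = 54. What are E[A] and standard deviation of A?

From X = -3.6A - 34: E[X] = a·E[A] + b, so E[A] = (E[X] − b)/a = (-372.4 − (-34))/(-3.6) = 94.
standard deviation of X = |a|·standard deviation of A, so standard deviation of A = 54/|-3.6| = 15.

E[A] = 94, standard deviation of A = 15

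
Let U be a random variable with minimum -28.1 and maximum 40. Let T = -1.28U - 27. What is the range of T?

Range of U = 40 − (-28.1) = 68.1.
Range(T) = |a|·Range(U) = |-1.28|·68.1 = 87.168.

Range(T) = 87.168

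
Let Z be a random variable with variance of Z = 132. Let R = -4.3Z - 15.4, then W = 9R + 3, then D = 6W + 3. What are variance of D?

variance of D = 7117022.88

variance of R = (-4.3)²·132 = 2440.68.
variance of W = 9²·2440.68 = 197695.08.
variance of D = 6²·197695.08 = 7117022.88.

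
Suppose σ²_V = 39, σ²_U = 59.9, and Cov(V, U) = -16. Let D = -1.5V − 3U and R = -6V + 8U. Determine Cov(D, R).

By bilinearity, Cov(D, R) = ac·σ²_V + bd·σ²_U + (ad+bc)·Cov(V, U), with a=-1.5, b=-3, c=-6, d=8.
ac·σ²_V = (-1.5)·(-6)·39 = 351
bd·σ²_U = (-3)·8·59.9 = -1437.6
(ad+bc)·Cov(V, U) = (6)·(-16) = -96
Cov(D, R) = 351 + (-1437.6) + (-96) = -1182.6.

Cov(D, R) = -1182.6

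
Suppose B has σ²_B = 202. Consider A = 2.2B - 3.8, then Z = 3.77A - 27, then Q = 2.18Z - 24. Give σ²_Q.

σ²_A = 2.2²·202 = 977.68.
σ²_Z = 3.77²·977.68 = 13895.668072.
σ²_Q = 2.18²·13895.668072 = 66037.7729453728.

σ²_Q = 66037.7729453728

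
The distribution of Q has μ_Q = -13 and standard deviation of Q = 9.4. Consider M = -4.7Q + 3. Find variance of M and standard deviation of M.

M = -4.7Q + 3 is linear with a = -4.7, b = 3.
variance of Q = 9.4² = 88.36.
variance of M = a²·variance of Q = (-4.7)²·88.36 = 1951.8724 (the additive constant 3 does not affect variance).
standard deviation of M = |a|·standard deviation of Q = |-4.7|·9.4 = 44.18.

variance of M = 1951.8724, standard deviation of M = 44.18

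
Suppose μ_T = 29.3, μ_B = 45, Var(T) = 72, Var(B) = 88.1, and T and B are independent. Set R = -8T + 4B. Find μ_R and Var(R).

μ_R = (-8)·μ_T + 4·μ_B = (-8)·29.3 + 4·45 = -54.4.
Var(R) = a²·Var(T) + b²·Var(B) + 2ab·Cov[T, B] with a = -8, b = 4.
Independence gives Cov[T, B] = 0.
= (-8)²·72 + 4²·88.1 + 2·(-8)·4·0
= 4608 + 1409.6 + 0 = 6017.6.

μ_R = -54.4, Var(R) = 6017.6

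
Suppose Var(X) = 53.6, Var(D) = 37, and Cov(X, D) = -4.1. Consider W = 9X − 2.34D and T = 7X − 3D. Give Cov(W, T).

Cov(W, T) = 3814.398

By bilinearity, Cov(W, T) = ac·Var(X) + bd·Var(D) + (ad+bc)·Cov(X, D), with a=9, b=-2.34, c=7, d=-3.
ac·Var(X) = 9·7·53.6 = 3376.8
bd·Var(D) = (-2.34)·(-3)·37 = 259.74
(ad+bc)·Cov(X, D) = (-43.38)·(-4.1) = 177.858
Cov(W, T) = 3376.8 + 259.74 + 177.858 = 3814.398.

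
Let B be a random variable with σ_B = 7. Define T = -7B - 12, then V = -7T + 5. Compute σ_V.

σ_T = |-7|·7 = 49.
σ_V = |-7|·49 = 343.

σ_V = 343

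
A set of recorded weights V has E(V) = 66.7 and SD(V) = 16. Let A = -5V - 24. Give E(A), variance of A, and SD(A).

A = -5V - 24 is linear with a = -5, b = -24.
E(A) = a·E(V) + b = (-5)·66.7 + (-24) = -357.5.
variance of V = 16² = 256.
variance of A = a²·variance of V = (-5)²·256 = 6400 (the additive constant -24 does not affect variance).
SD(A) = |a|·SD(V) = |-5|·16 = 80.

E(A) = -357.5, variance of A = 6400, SD(A) = 80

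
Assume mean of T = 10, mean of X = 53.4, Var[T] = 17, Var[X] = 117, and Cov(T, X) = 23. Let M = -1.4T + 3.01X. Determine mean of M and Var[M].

mean of M = (-1.4)·mean of T + 3.01·mean of X = (-1.4)·10 + 3.01·53.4 = 146.734.
Var[M] = a²·Var[T] + b²·Var[X] + 2ab·Cov(T, X) with a = -1.4, b = 3.01.
= (-1.4)²·17 + 3.01²·117 + 2·(-1.4)·3.01·23
= 33.32 + 1060.0317 + (-193.844) = 899.5077.

mean of M = 146.734, Var[M] = 899.5077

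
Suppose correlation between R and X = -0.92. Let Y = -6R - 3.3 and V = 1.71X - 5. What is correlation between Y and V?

Linear rescalings preserve |correlation|; the slopes -6 and 1.71 have opposite signs, so the correlation flips sign: correlation between Y and V = −correlation between R and X = 0.92.

correlation between Y and V = 0.92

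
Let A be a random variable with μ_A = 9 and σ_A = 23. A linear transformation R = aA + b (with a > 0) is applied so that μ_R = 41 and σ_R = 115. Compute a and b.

σ_R = a·σ_A (a > 0), so a = 115/23 = 5.
μ_R = a·μ_A + b, so b = 41 − 5·9 = -4.

a = 5, b = -4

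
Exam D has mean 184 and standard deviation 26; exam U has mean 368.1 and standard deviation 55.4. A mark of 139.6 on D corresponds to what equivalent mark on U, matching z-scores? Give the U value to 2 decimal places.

U = 273.49

z = (139.6 − 184)/26 ≈ -1.7077.
U = 368.1 + z·55.4 = 368.1 + (139.6 − 184)·55.4/26 ≈ 273.49.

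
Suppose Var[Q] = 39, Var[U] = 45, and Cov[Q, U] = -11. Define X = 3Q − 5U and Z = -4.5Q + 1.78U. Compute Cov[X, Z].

Cov[X, Z] = -1233.24

By bilinearity, Cov[X, Z] = ac·Var[Q] + bd·Var[U] + (ad+bc)·Cov[Q, U], with a=3, b=-5, c=-4.5, d=1.78.
ac·Var[Q] = 3·(-4.5)·39 = -526.5
bd·Var[U] = (-5)·1.78·45 = -400.5
(ad+bc)·Cov[Q, U] = (27.84)·(-11) = -306.24
Cov[X, Z] = -526.5 + (-400.5) + (-306.24) = -1233.24.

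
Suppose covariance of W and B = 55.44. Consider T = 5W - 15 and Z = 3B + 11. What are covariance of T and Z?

covariance of T and Z = a·c·covariance of W and B = 5·3·55.44 = 831.6. Additive constants drop out.

covariance of T and Z = 831.6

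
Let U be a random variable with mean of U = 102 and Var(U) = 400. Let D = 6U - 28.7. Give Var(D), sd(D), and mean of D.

Var(D) = 14400, sd(D) = 120, mean of D = 583.3

D = 6U - 28.7 is linear with a = 6, b = -28.7.
Var(D) = a²·Var(U) = 6²·400 = 14400 (the additive constant -28.7 does not affect variance).
sd(U) = √400 = 20.
sd(D) = |a|·sd(U) = |6|·20 = 120.
mean of D = a·mean of U + b = 6·102 + (-28.7) = 583.3.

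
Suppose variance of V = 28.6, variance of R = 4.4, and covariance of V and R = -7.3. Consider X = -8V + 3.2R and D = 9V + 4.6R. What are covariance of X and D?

By bilinearity, covariance of X and D = ac·variance of V + bd·variance of R + (ad+bc)·covariance of V and R, with a=-8, b=3.2, c=9, d=4.6.
ac·variance of V = (-8)·9·28.6 = -2059.2
bd·variance of R = 3.2·4.6·4.4 = 64.768
(ad+bc)·covariance of V and R = (-8)·(-7.3) = 58.4
covariance of X and D = -2059.2 + 64.768 + 58.4 = -1936.032.

covariance of X and D = -1936.032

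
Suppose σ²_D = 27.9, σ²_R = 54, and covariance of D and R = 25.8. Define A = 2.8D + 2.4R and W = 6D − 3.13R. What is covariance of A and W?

covariance of A and W = 208.4808

By bilinearity, covariance of A and W = ac·σ²_D + bd·σ²_R + (ad+bc)·covariance of D and R, with a=2.8, b=2.4, c=6, d=-3.13.
ac·σ²_D = 2.8·6·27.9 = 468.72
bd·σ²_R = 2.4·(-3.13)·54 = -405.648
(ad+bc)·covariance of D and R = (5.636)·25.8 = 145.4088
covariance of A and W = 468.72 + (-405.648) + 145.4088 = 208.4808.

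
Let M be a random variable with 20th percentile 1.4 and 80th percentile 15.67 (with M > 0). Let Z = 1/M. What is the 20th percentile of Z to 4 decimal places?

20th percentile of Z = 0.0638

1/M is decreasing on M > 0, so percentile order reverses: P_{20}(Z) uses P_{80}(M) = 15.67.
P_{20}(Z) = 1/15.67 ≈ 0.0638.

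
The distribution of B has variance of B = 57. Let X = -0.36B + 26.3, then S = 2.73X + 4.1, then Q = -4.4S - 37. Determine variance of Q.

variance of X = (-0.36)²·57 = 7.3872.
variance of S = 2.73²·7.3872 = 55.05606288.
variance of Q = (-4.4)²·55.05606288 = 1065.8853773568.

variance of Q = 1065.8853773568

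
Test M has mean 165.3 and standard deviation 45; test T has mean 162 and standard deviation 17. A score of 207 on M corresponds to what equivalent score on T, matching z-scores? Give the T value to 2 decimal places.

T = 177.75

z = (207 − 165.3)/45 ≈ 0.9267.
T = 162 + z·17 = 162 + (207 − 165.3)·17/45 ≈ 177.75.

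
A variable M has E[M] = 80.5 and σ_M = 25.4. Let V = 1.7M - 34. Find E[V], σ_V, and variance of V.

V = 1.7M - 34 is linear with a = 1.7, b = -34.
E[V] = a·E[M] + b = 1.7·80.5 + (-34) = 102.85.
σ_V = |a|·σ_M = |1.7|·25.4 = 43.18.
variance of M = 25.4² = 645.16.
variance of V = a²·variance of M = 1.7²·645.16 = 1864.5124 (the additive constant -34 does not affect variance).

E[V] = 102.85, σ_V = 43.18, variance of V = 1864.5124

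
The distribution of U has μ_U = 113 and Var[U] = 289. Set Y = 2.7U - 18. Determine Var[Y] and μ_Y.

Y = 2.7U - 18 is linear with a = 2.7, b = -18.
Var[Y] = a²·Var[U] = 2.7²·289 = 2106.81 (the additive constant -18 does not affect variance).
μ_Y = a·μ_U + b = 2.7·113 + (-18) = 287.1.

Var[Y] = 2106.81, μ_Y = 287.1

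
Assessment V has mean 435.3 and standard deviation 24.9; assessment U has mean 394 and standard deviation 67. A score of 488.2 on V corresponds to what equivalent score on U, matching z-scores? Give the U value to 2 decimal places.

z = (488.2 − 435.3)/24.9 ≈ 2.1245.
U = 394 + z·67 = 394 + (488.2 − 435.3)·67/24.9 ≈ 536.34.

U = 536.34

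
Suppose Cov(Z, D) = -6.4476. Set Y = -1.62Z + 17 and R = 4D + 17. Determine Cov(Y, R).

Cov(Y, R) = a·c·Cov(Z, D) = (-1.62)·4·(-6.4476) = 41.780448. Additive constants drop out.

Cov(Y, R) = 41.780448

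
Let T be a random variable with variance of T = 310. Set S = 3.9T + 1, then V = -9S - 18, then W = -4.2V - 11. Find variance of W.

variance of W = 6737123.484

variance of S = 3.9²·310 = 4715.1.
variance of V = (-9)²·4715.1 = 381923.1.
variance of W = (-4.2)²·381923.1 = 6737123.484.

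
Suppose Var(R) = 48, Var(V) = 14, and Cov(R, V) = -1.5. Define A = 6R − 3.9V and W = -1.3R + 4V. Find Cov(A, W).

By bilinearity, Cov(A, W) = ac·Var(R) + bd·Var(V) + (ad+bc)·Cov(R, V), with a=6, b=-3.9, c=-1.3, d=4.
ac·Var(R) = 6·(-1.3)·48 = -374.4
bd·Var(V) = (-3.9)·4·14 = -218.4
(ad+bc)·Cov(R, V) = (29.07)·(-1.5) = -43.605
Cov(A, W) = -374.4 + (-218.4) + (-43.605) = -636.405.

Cov(A, W) = -636.405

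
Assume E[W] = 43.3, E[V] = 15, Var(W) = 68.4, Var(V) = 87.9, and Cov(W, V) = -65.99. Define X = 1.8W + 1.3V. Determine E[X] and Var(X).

E[X] = 1.8·E[W] + 1.3·E[V] = 1.8·43.3 + 1.3·15 = 97.44.
Var(X) = a²·Var(W) + b²·Var(V) + 2ab·Cov(W, V) with a = 1.8, b = 1.3.
= 1.8²·68.4 + 1.3²·87.9 + 2·1.8·1.3·(-65.99)
= 221.616 + 148.551 + (-308.8332) = 61.3338.

E[X] = 97.44, Var(X) = 61.3338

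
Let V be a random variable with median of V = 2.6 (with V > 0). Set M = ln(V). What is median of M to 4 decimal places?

ln(V) is monotone on this domain, so median of M = ln(2.6) ≈ 0.9555.

median of M = 0.9555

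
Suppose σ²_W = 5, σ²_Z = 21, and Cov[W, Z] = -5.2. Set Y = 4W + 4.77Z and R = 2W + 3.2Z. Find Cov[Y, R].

By bilinearity, Cov[Y, R] = ac·σ²_W + bd·σ²_Z + (ad+bc)·Cov[W, Z], with a=4, b=4.77, c=2, d=3.2.
ac·σ²_W = 4·2·5 = 40
bd·σ²_Z = 4.77·3.2·21 = 320.544
(ad+bc)·Cov[W, Z] = (22.34)·(-5.2) = -116.168
Cov[Y, R] = 40 + 320.544 + (-116.168) = 244.376.

Cov[Y, R] = 244.376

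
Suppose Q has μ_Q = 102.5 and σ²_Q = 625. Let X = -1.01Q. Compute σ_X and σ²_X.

X = -1.01Q is linear with a = -1.01, b = 0.
σ_Q = √625 = 25.
σ_X = |a|·σ_Q = |-1.01|·25 = 25.25.
σ²_X = a²·σ²_Q = (-1.01)²·625 = 637.5625.

σ_X = 25.25, σ²_X = 637.5625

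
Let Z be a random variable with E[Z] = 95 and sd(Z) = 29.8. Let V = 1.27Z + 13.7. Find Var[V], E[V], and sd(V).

Var[V] = 1432.319716, E[V] = 134.35, sd(V) = 37.846

V = 1.27Z + 13.7 is linear with a = 1.27, b = 13.7.
Var[Z] = 29.8² = 888.04.
Var[V] = a²·Var[Z] = 1.27²·888.04 = 1432.319716 (the additive constant 13.7 does not affect variance).
E[V] = a·E[Z] + b = 1.27·95 + 13.7 = 134.35.
sd(V) = |a|·sd(Z) = |1.27|·29.8 = 37.846.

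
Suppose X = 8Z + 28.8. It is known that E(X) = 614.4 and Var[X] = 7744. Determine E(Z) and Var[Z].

E(Z) = 73.2, Var[Z] = 121

From X = 8Z + 28.8: E(X) = a·E(Z) + b, so E(Z) = (E(X) − b)/a = (614.4 − 28.8)/8 = 73.2.
Var[X] = a²·Var[Z], so Var[Z] = 7744/8² = 121.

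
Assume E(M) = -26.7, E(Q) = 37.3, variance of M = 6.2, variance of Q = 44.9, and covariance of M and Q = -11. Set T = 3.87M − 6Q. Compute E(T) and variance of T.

E(T) = 3.87·E(M) + (-6)·E(Q) = 3.87·(-26.7) + (-6)·37.3 = -327.129.
variance of T = a²·variance of M + b²·variance of Q + 2ab·covariance of M and Q with a = 3.87, b = -6.
= 3.87²·6.2 + (-6)²·44.9 + 2·3.87·(-6)·(-11)
= 92.85678 + 1616.4 + 510.84 = 2220.09678.

E(T) = -327.129, variance of T = 2220.09678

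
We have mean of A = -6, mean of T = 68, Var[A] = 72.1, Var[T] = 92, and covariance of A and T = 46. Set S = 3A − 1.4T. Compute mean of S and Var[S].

mean of S = -113.2, Var[S] = 442.82

mean of S = 3·mean of A + (-1.4)·mean of T = 3·(-6) + (-1.4)·68 = -113.2.
Var[S] = a²·Var[A] + b²·Var[T] + 2ab·covariance of A and T with a = 3, b = -1.4.
= 3²·72.1 + (-1.4)²·92 + 2·3·(-1.4)·46
= 648.9 + 180.32 + (-386.4) = 442.82.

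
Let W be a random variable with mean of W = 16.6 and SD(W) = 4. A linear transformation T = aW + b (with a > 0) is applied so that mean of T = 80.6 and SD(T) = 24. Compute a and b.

a = 6, b = -19

SD(T) = a·SD(W) (a > 0), so a = 24/4 = 6.
mean of T = a·mean of W + b, so b = 80.6 − 6·16.6 = -19.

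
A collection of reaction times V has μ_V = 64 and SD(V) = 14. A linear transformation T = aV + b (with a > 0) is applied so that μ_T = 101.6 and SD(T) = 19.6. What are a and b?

SD(T) = a·SD(V) (a > 0), so a = 19.6/14 = 1.4.
μ_T = a·μ_V + b, so b = 101.6 − 1.4·64 = 12.

a = 1.4, b = 12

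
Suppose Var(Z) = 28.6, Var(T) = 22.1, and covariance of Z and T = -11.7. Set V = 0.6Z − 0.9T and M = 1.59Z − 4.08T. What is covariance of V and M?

covariance of V and M = 153.8199

By bilinearity, covariance of V and M = ac·Var(Z) + bd·Var(T) + (ad+bc)·covariance of Z and T, with a=0.6, b=-0.9, c=1.59, d=-4.08.
ac·Var(Z) = 0.6·1.59·28.6 = 27.2844
bd·Var(T) = (-0.9)·(-4.08)·22.1 = 81.1512
(ad+bc)·covariance of Z and T = (-3.879)·(-11.7) = 45.3843
covariance of V and M = 27.2844 + 81.1512 + 45.3843 = 153.8199.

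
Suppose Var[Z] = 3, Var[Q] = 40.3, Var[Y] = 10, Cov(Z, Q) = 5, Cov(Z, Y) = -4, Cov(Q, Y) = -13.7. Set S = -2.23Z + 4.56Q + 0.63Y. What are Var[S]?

Var[S] = a²·Var[Z] + b²·Var[Q] + c²·Var[Y] + 2ab·Cov(Z, Q) + 2ac·Cov(Z, Y) + 2bc·Cov(Q, Y), with a = -2.23, b = 4.56, c = 0.63.
= 14.9187 + 837.98208 + 3.969 + (-101.688) + 11.2392 + (-78.71472)
= 687.70626.

Var[S] = 687.70626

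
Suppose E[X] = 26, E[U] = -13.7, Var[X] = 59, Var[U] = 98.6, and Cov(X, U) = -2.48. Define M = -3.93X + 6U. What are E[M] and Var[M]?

E[M] = (-3.93)·E[X] + 6·E[U] = (-3.93)·26 + 6·(-13.7) = -184.38.
Var[M] = a²·Var[X] + b²·Var[U] + 2ab·Cov(X, U) with a = -3.93, b = 6.
= (-3.93)²·59 + 6²·98.6 + 2·(-3.93)·6·(-2.48)
= 911.2491 + 3549.6 + 116.9568 = 4577.8059.

E[M] = -184.38, Var[M] = 4577.8059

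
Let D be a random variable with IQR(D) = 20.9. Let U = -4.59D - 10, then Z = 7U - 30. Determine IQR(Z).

IQR(Z) = 671.517

IQR(U) = |-4.59|·20.9 = 95.931.
IQR(Z) = |7|·95.931 = 671.517.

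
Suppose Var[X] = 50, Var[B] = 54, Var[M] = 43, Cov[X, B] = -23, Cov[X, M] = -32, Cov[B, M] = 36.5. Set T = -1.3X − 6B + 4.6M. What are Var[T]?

Var[T] = a²·Var[X] + b²·Var[B] + c²·Var[M] + 2ab·Cov[X, B] + 2ac·Cov[X, M] + 2bc·Cov[B, M], with a = -1.3, b = -6, c = 4.6.
= 84.5 + 1944 + 909.88 + (-358.8) + 382.72 + (-2014.8)
= 947.5.

Var[T] = 947.5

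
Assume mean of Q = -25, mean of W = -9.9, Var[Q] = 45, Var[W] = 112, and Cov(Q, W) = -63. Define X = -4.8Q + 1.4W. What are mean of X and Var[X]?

mean of X = (-4.8)·mean of Q + 1.4·mean of W = (-4.8)·(-25) + 1.4·(-9.9) = 106.14.
Var[X] = a²·Var[Q] + b²·Var[W] + 2ab·Cov(Q, W) with a = -4.8, b = 1.4.
= (-4.8)²·45 + 1.4²·112 + 2·(-4.8)·1.4·(-63)
= 1036.8 + 219.52 + 846.72 = 2103.04.

mean of X = 106.14, Var[X] = 2103.04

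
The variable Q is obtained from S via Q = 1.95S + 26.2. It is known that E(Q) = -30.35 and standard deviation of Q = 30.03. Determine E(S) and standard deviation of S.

From Q = 1.95S + 26.2: E(Q) = a·E(S) + b, so E(S) = (E(Q) − b)/a = (-30.35 − 26.2)/1.95 = -29.
standard deviation of Q = |a|·standard deviation of S, so standard deviation of S = 30.03/|1.95| = 15.4.

E(S) = -29, standard deviation of S = 15.4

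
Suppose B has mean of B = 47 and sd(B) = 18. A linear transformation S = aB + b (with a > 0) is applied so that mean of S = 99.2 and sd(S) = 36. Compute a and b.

a = 2, b = 5.2

sd(S) = a·sd(B) (a > 0), so a = 36/18 = 2.
mean of S = a·mean of B + b, so b = 99.2 − 2·47 = 5.2.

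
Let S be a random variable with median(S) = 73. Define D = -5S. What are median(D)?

median(D) = -365

A linear map preserves order up to sign, so median(D) = a·median(S) + b = (-5)·73 = -365.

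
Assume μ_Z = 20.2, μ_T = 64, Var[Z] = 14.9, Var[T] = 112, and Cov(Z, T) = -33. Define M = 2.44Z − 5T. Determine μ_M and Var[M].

μ_M = 2.44·μ_Z + (-5)·μ_T = 2.44·20.2 + (-5)·64 = -270.712.
Var[M] = a²·Var[Z] + b²·Var[T] + 2ab·Cov(Z, T) with a = 2.44, b = -5.
= 2.44²·14.9 + (-5)²·112 + 2·2.44·(-5)·(-33)
= 88.70864 + 2800 + 805.2 = 3693.90864.

μ_M = -270.712, Var[M] = 3693.90864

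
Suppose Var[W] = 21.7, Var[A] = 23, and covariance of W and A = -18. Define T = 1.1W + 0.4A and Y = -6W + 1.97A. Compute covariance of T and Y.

covariance of T and Y = -120.902

By bilinearity, covariance of T and Y = ac·Var[W] + bd·Var[A] + (ad+bc)·covariance of W and A, with a=1.1, b=0.4, c=-6, d=1.97.
ac·Var[W] = 1.1·(-6)·21.7 = -143.22
bd·Var[A] = 0.4·1.97·23 = 18.124
(ad+bc)·covariance of W and A = (-0.233)·(-18) = 4.194
covariance of T and Y = -143.22 + 18.124 + 4.194 = -120.902.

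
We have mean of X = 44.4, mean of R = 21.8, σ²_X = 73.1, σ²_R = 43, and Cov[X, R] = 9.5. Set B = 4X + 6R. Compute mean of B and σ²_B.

mean of B = 4·mean of X + 6·mean of R = 4·44.4 + 6·21.8 = 308.4.
σ²_B = a²·σ²_X + b²·σ²_R + 2ab·Cov[X, R] with a = 4, b = 6.
= 4²·73.1 + 6²·43 + 2·4·6·9.5
= 1169.6 + 1548 + 456 = 3173.6.

mean of B = 308.4, σ²_B = 3173.6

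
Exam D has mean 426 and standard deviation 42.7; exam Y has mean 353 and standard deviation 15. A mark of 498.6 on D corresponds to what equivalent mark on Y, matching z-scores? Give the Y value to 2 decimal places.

Y = 378.50

z = (498.6 − 426)/42.7 ≈ 1.7002.
Y = 353 + z·15 = 353 + (498.6 − 426)·15/42.7 ≈ 378.50.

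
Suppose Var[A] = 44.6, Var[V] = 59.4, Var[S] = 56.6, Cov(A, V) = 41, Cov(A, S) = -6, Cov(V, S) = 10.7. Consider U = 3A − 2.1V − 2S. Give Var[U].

Var[U] = a²·Var[A] + b²·Var[V] + c²·Var[S] + 2ab·Cov(A, V) + 2ac·Cov(A, S) + 2bc·Cov(V, S), with a = 3, b = -2.1, c = -2.
= 401.4 + 261.954 + 226.4 + (-516.6) + 72 + 89.88
= 535.034.

Var[U] = 535.034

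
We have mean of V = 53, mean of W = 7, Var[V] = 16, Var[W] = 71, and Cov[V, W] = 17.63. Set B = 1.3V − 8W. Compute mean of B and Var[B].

mean of B = 1.3·mean of V + (-8)·mean of W = 1.3·53 + (-8)·7 = 12.9.
Var[B] = a²·Var[V] + b²·Var[W] + 2ab·Cov[V, W] with a = 1.3, b = -8.
= 1.3²·16 + (-8)²·71 + 2·1.3·(-8)·17.63
= 27.04 + 4544 + (-366.704) = 4204.336.

mean of B = 12.9, Var[B] = 4204.336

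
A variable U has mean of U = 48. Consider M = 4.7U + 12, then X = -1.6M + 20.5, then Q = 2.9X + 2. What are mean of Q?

mean of Q = -1041.014

mean of M = 4.7·48 + 12 = 237.6.
mean of X = (-1.6)·237.6 + 20.5 = -359.66.
mean of Q = 2.9·(-359.66) + 2 = -1041.014.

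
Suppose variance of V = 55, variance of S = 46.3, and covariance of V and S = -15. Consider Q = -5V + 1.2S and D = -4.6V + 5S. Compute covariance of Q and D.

By bilinearity, covariance of Q and D = ac·variance of V + bd·variance of S + (ad+bc)·covariance of V and S, with a=-5, b=1.2, c=-4.6, d=5.
ac·variance of V = (-5)·(-4.6)·55 = 1265
bd·variance of S = 1.2·5·46.3 = 277.8
(ad+bc)·covariance of V and S = (-30.52)·(-15) = 457.8
covariance of Q and D = 1265 + 277.8 + 457.8 = 2000.6.

covariance of Q and D = 2000.6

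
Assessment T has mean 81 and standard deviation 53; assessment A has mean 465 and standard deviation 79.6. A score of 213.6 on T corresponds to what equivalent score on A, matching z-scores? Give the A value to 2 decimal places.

z = (213.6 − 81)/53 ≈ 2.5019.
A = 465 + z·79.6 = 465 + (213.6 − 81)·79.6/53 ≈ 664.15.

A = 664.15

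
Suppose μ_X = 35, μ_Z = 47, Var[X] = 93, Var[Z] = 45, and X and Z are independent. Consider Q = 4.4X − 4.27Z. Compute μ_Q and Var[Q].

μ_Q = -46.69, Var[Q] = 2620.9605

μ_Q = 4.4·μ_X + (-4.27)·μ_Z = 4.4·35 + (-4.27)·47 = -46.69.
Var[Q] = a²·Var[X] + b²·Var[Z] + 2ab·Cov(X, Z) with a = 4.4, b = -4.27.
Independence gives Cov(X, Z) = 0.
= 4.4²·93 + (-4.27)²·45 + 2·4.4·(-4.27)·0
= 1800.48 + 820.4805 + 0 = 2620.9605.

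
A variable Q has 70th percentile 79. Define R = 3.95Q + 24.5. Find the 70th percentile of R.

70th percentile of R = 336.55

Since a = 3.95 > 0 the transformation is increasing, so the 70th percentile of R = a·(P_{70} of Q) + b = 3.95·79 + 24.5 = 336.55.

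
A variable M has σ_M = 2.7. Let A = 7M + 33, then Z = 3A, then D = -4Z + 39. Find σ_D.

σ_D = 226.8

σ_A = |7|·2.7 = 18.9.
σ_Z = |3|·18.9 = 56.7.
σ_D = |-4|·56.7 = 226.8.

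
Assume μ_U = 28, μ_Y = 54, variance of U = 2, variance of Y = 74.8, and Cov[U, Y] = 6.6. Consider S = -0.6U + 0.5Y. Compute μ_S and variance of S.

μ_S = 10.2, variance of S = 15.46

μ_S = (-0.6)·μ_U + 0.5·μ_Y = (-0.6)·28 + 0.5·54 = 10.2.
variance of S = a²·variance of U + b²·variance of Y + 2ab·Cov[U, Y] with a = -0.6, b = 0.5.
= (-0.6)²·2 + 0.5²·74.8 + 2·(-0.6)·0.5·6.6
= 0.72 + 18.7 + (-3.96) = 15.46.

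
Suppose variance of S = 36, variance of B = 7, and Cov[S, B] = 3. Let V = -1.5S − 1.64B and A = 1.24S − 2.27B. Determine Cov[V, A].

By bilinearity, Cov[V, A] = ac·variance of S + bd·variance of B + (ad+bc)·Cov[S, B], with a=-1.5, b=-1.64, c=1.24, d=-2.27.
ac·variance of S = (-1.5)·1.24·36 = -66.96
bd·variance of B = (-1.64)·(-2.27)·7 = 26.0596
(ad+bc)·Cov[S, B] = (1.3714)·3 = 4.1142
Cov[V, A] = -66.96 + 26.0596 + 4.1142 = -36.7862.

Cov[V, A] = -36.7862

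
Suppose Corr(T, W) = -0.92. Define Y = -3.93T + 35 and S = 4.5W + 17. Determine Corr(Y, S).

Linear rescalings preserve |correlation|; the slopes -3.93 and 4.5 have opposite signs, so the correlation flips sign: Corr(Y, S) = −Corr(T, W) = 0.92.

Corr(Y, S) = 0.92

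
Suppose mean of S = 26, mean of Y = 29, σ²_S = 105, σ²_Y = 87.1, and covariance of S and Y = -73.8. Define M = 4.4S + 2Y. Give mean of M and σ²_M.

mean of M = 4.4·mean of S + 2·mean of Y = 4.4·26 + 2·29 = 172.4.
σ²_M = a²·σ²_S + b²·σ²_Y + 2ab·covariance of S and Y with a = 4.4, b = 2.
= 4.4²·105 + 2²·87.1 + 2·4.4·2·(-73.8)
= 2032.8 + 348.4 + (-1298.88) = 1082.32.

mean of M = 172.4, σ²_M = 1082.32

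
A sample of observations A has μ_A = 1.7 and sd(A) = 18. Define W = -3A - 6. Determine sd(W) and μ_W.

sd(W) = 54, μ_W = -11.1

W = -3A - 6 is linear with a = -3, b = -6.
sd(W) = |a|·sd(A) = |-3|·18 = 54.
μ_W = a·μ_A + b = (-3)·1.7 + (-6) = -11.1.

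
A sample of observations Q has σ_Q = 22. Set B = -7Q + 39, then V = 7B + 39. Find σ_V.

σ_B = |-7|·22 = 154.
σ_V = |7|·154 = 1078.

σ_V = 1078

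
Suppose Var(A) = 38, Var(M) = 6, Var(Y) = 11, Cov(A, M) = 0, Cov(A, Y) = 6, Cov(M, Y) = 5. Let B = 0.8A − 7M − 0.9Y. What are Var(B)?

Var(B) = a²·Var(A) + b²·Var(M) + c²·Var(Y) + 2ab·Cov(A, M) + 2ac·Cov(A, Y) + 2bc·Cov(M, Y), with a = 0.8, b = -7, c = -0.9.
= 24.32 + 294 + 8.91 + 0 + (-8.64) + 63
= 381.59.

Var(B) = 381.59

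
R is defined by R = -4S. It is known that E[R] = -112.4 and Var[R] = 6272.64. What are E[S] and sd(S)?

E[S] = 28.1, sd(S) = 19.8

From R = -4S: E[R] = a·E[S] + b, so E[S] = (E[R] − b)/a = (-112.4 − 0)/(-4) = 28.1.
sd(R) = √6272.64 = 79.2.
sd(R) = |a|·sd(S), so sd(S) = 79.2/|-4| = 19.8.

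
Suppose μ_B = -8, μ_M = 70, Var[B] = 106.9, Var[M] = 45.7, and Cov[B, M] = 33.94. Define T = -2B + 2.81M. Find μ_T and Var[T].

μ_T = (-2)·μ_B + 2.81·μ_M = (-2)·(-8) + 2.81·70 = 212.7.
Var[T] = a²·Var[B] + b²·Var[M] + 2ab·Cov[B, M] with a = -2, b = 2.81.
= (-2)²·106.9 + 2.81²·45.7 + 2·(-2)·2.81·33.94
= 427.6 + 360.85177 + (-381.4856) = 406.96617.

μ_T = 212.7, Var[T] = 406.96617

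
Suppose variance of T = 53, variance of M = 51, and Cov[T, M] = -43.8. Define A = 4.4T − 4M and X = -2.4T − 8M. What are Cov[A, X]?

By bilinearity, Cov[A, X] = ac·variance of T + bd·variance of M + (ad+bc)·Cov[T, M], with a=4.4, b=-4, c=-2.4, d=-8.
ac·variance of T = 4.4·(-2.4)·53 = -559.68
bd·variance of M = (-4)·(-8)·51 = 1632
(ad+bc)·Cov[T, M] = (-25.6)·(-43.8) = 1121.28
Cov[A, X] = -559.68 + 1632 + 1121.28 = 2193.6.

Cov[A, X] = 2193.6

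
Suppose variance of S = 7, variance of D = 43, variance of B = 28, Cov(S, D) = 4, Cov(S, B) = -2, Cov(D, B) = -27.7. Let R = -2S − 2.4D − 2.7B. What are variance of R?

variance of R = 137.608

variance of R = a²·variance of S + b²·variance of D + c²·variance of B + 2ab·Cov(S, D) + 2ac·Cov(S, B) + 2bc·Cov(D, B), with a = -2, b = -2.4, c = -2.7.
= 28 + 247.68 + 204.12 + 38.4 + (-21.6) + (-358.992)
= 137.608.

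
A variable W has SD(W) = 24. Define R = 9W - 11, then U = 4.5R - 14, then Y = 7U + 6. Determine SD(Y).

SD(Y) = 6804

SD(R) = |9|·24 = 216.
SD(U) = |4.5|·216 = 972.
SD(Y) = |7|·972 = 6804.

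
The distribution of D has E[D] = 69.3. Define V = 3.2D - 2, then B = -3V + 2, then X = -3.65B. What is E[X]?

E[V] = 3.2·69.3 + (-2) = 219.76.
E[B] = (-3)·219.76 + 2 = -657.28.
E[X] = (-3.65)·(-657.28) = 2399.072.

E[X] = 2399.072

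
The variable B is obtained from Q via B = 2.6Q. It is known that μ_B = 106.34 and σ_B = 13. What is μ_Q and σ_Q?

From B = 2.6Q: μ_B = a·μ_Q + b, so μ_Q = (μ_B − b)/a = (106.34 − 0)/2.6 = 40.9.
σ_B = |a|·σ_Q, so σ_Q = 13/|2.6| = 5.

μ_Q = 40.9, σ_Q = 5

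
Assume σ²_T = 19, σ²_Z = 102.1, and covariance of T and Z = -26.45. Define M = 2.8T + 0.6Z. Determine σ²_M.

σ²_M = a²·σ²_T + b²·σ²_Z + 2ab·covariance of T and Z with a = 2.8, b = 0.6.
= 2.8²·19 + 0.6²·102.1 + 2·2.8·0.6·(-26.45)
= 148.96 + 36.756 + (-88.872) = 96.844.

σ²_M = 96.844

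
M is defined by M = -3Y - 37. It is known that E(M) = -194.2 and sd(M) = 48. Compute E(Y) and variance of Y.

E(Y) = 52.4, variance of Y = 256

From M = -3Y - 37: E(M) = a·E(Y) + b, so E(Y) = (E(M) − b)/a = (-194.2 − (-37))/(-3) = 52.4.
variance of M = 48² = 2304.
variance of M = a²·variance of Y, so variance of Y = 2304/(-3)² = 256.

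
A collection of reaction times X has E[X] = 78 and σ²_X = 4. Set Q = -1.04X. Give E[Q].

Q = -1.04X is linear with a = -1.04, b = 0.
E[Q] = a·E[X] + b = (-1.04)·78 = -81.12.

E[Q] = -81.12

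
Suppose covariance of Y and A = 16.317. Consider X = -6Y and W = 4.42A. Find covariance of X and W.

covariance of X and W = -432.72684

covariance of X and W = a·c·covariance of Y and A = (-6)·4.42·16.317 = -432.72684. Additive constants drop out.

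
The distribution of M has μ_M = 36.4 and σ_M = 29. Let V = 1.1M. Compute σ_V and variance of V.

σ_V = 31.9, variance of V = 1017.61

V = 1.1M is linear with a = 1.1, b = 0.
σ_V = |a|·σ_M = |1.1|·29 = 31.9.
variance of M = 29² = 841.
variance of V = a²·variance of M = 1.1²·841 = 1017.61.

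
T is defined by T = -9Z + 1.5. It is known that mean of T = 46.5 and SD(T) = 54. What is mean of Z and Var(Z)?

From T = -9Z + 1.5: mean of T = a·mean of Z + b, so mean of Z = (mean of T − b)/a = (46.5 − 1.5)/(-9) = -5.
Var(T) = 54² = 2916.
Var(T) = a²·Var(Z), so Var(Z) = 2916/(-9)² = 36.

mean of Z = -5, Var(Z) = 36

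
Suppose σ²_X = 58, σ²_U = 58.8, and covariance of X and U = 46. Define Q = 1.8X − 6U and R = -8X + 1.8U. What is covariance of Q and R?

By bilinearity, covariance of Q and R = ac·σ²_X + bd·σ²_U + (ad+bc)·covariance of X and U, with a=1.8, b=-6, c=-8, d=1.8.
ac·σ²_X = 1.8·(-8)·58 = -835.2
bd·σ²_U = (-6)·1.8·58.8 = -635.04
(ad+bc)·covariance of X and U = (51.24)·46 = 2357.04
covariance of Q and R = -835.2 + (-635.04) + 2357.04 = 886.8.

covariance of Q and R = 886.8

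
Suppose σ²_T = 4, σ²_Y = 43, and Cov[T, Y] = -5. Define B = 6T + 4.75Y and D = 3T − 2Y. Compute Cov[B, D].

Cov[B, D] = -347.75

By bilinearity, Cov[B, D] = ac·σ²_T + bd·σ²_Y + (ad+bc)·Cov[T, Y], with a=6, b=4.75, c=3, d=-2.
ac·σ²_T = 6·3·4 = 72
bd·σ²_Y = 4.75·(-2)·43 = -408.5
(ad+bc)·Cov[T, Y] = (2.25)·(-5) = -11.25
Cov[B, D] = 72 + (-408.5) + (-11.25) = -347.75.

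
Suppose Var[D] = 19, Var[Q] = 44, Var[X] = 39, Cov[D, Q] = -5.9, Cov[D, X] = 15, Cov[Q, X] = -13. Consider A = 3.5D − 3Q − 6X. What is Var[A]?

Var[A] = a²·Var[D] + b²·Var[Q] + c²·Var[X] + 2ab·Cov[D, Q] + 2ac·Cov[D, X] + 2bc·Cov[Q, X], with a = 3.5, b = -3, c = -6.
= 232.75 + 396 + 1404 + 123.9 + (-630) + (-468)
= 1058.65.

Var[A] = 1058.65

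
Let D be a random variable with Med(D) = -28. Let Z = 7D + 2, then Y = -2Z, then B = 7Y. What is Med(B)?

Med(Z) = 7·(-28) + 2 = -194.
Med(Y) = (-2)·(-194) = 388.
Med(B) = 7·388 = 2716.

Med(B) = 2716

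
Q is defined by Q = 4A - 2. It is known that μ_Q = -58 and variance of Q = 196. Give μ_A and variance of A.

From Q = 4A - 2: μ_Q = a·μ_A + b, so μ_A = (μ_Q − b)/a = (-58 − (-2))/4 = -14.
variance of Q = a²·variance of A, so variance of A = 196/4² = 12.25.

μ_A = -14, variance of A = 12.25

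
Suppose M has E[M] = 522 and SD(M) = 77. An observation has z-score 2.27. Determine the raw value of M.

M = E[M] + z·SD(M) = 522 + 2.27·77 = 696.79.

M = 696.79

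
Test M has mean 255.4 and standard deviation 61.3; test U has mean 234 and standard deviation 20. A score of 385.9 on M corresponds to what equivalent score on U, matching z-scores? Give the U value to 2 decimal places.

z = (385.9 − 255.4)/61.3 ≈ 2.1289.
U = 234 + z·20 = 234 + (385.9 − 255.4)·20/61.3 ≈ 276.58.

U = 276.58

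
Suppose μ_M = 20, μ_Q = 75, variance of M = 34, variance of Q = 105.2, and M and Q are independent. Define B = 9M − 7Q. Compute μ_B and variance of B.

μ_B = -345, variance of B = 7908.8

μ_B = 9·μ_M + (-7)·μ_Q = 9·20 + (-7)·75 = -345.
variance of B = a²·variance of M + b²·variance of Q + 2ab·Cov[M, Q] with a = 9, b = -7.
Independence gives Cov[M, Q] = 0.
= 9²·34 + (-7)²·105.2 + 2·9·(-7)·0
= 2754 + 5154.8 + 0 = 7908.8.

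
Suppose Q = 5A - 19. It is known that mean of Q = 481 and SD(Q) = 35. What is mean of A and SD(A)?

mean of A = 100, SD(A) = 7

From Q = 5A - 19: mean of Q = a·mean of A + b, so mean of A = (mean of Q − b)/a = (481 − (-19))/5 = 100.
SD(Q) = |a|·SD(A), so SD(A) = 35/|5| = 7.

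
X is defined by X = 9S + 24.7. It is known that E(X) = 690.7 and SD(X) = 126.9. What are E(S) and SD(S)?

From X = 9S + 24.7: E(X) = a·E(S) + b, so E(S) = (E(X) − b)/a = (690.7 − 24.7)/9 = 74.
SD(X) = |a|·SD(S), so SD(S) = 126.9/|9| = 14.1.

E(S) = 74, SD(S) = 14.1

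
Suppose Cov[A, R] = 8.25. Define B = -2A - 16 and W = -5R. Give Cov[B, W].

Cov[B, W] = 82.5

Cov[B, W] = a·c·Cov[A, R] = (-2)·(-5)·8.25 = 82.5. Additive constants drop out.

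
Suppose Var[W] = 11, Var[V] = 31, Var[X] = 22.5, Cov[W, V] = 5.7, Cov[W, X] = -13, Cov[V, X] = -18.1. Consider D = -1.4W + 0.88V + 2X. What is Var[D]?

Var[D] = a²·Var[W] + b²·Var[V] + c²·Var[X] + 2ab·Cov[W, V] + 2ac·Cov[W, X] + 2bc·Cov[V, X], with a = -1.4, b = 0.88, c = 2.
= 21.56 + 24.0064 + 90 + (-14.0448) + 72.8 + (-63.712)
= 130.6096.

Var[D] = 130.6096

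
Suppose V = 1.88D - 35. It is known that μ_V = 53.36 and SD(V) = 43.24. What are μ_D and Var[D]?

From V = 1.88D - 35: μ_V = a·μ_D + b, so μ_D = (μ_V − b)/a = (53.36 − (-35))/1.88 = 47.
Var[V] = 43.24² = 1869.6976.
Var[V] = a²·Var[D], so Var[D] = 1869.6976/1.88² = 529.

μ_D = 47, Var[D] = 529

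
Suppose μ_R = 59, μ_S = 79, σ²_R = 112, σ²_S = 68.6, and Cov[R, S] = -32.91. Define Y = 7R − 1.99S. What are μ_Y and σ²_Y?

μ_Y = 255.79, σ²_Y = 6676.53546

μ_Y = 7·μ_R + (-1.99)·μ_S = 7·59 + (-1.99)·79 = 255.79.
σ²_Y = a²·σ²_R + b²·σ²_S + 2ab·Cov[R, S] with a = 7, b = -1.99.
= 7²·112 + (-1.99)²·68.6 + 2·7·(-1.99)·(-32.91)
= 5488 + 271.66286 + 916.8726 = 6676.53546.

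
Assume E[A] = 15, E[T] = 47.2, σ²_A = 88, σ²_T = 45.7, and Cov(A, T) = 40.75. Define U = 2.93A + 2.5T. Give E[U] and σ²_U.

E[U] = 161.95, σ²_U = 1638.0837

E[U] = 2.93·E[A] + 2.5·E[T] = 2.93·15 + 2.5·47.2 = 161.95.
σ²_U = a²·σ²_A + b²·σ²_T + 2ab·Cov(A, T) with a = 2.93, b = 2.5.
= 2.93²·88 + 2.5²·45.7 + 2·2.93·2.5·40.75
= 755.4712 + 285.625 + 596.9875 = 1638.0837.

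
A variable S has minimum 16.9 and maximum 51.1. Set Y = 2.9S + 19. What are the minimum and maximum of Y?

min(Y) = 68.01, max(Y) = 167.19

a = 2.9 > 0, so min(Y) = a·min(S)+b = 2.9·16.9 + 19 = 68.01 and max(Y) = 2.9·51.1 + 19 = 167.19.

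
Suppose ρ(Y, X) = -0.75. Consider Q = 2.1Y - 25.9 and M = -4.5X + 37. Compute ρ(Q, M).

ρ(Q, M) = 0.75

Linear rescalings preserve |correlation|; the slopes 2.1 and -4.5 have opposite signs, so the correlation flips sign: ρ(Q, M) = −ρ(Y, X) = 0.75.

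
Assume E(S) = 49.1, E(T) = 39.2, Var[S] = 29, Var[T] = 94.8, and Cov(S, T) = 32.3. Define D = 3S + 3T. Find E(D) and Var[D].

E(D) = 264.9, Var[D] = 1695.6

E(D) = 3·E(S) + 3·E(T) = 3·49.1 + 3·39.2 = 264.9.
Var[D] = a²·Var[S] + b²·Var[T] + 2ab·Cov(S, T) with a = 3, b = 3.
= 3²·29 + 3²·94.8 + 2·3·3·32.3
= 261 + 853.2 + 581.4 = 1695.6.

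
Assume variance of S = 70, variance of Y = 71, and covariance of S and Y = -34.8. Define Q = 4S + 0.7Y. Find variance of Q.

variance of Q = 959.91

variance of Q = a²·variance of S + b²·variance of Y + 2ab·covariance of S and Y with a = 4, b = 0.7.
= 4²·70 + 0.7²·71 + 2·4·0.7·(-34.8)
= 1120 + 34.79 + (-194.88) = 959.91.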